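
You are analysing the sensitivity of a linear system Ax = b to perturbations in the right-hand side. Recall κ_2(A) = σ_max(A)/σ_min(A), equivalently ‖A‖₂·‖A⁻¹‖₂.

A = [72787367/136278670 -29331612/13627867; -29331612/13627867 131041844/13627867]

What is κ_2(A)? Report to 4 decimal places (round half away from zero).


202.6750

M = AᵀA = [54332151723169/11048111776900 -12067714469682/552405588845; -12067714469682/552405588845 10727131672480/110481117769]. tr(M)=670461224849/6572344900, det(M)=416241604/1643086225
solving λ² − 670461224849/6572344900·λ + 416241604/1643086225 = 0 gives λ = 10201/100, 163216/65723449
κ_2(A) = √(λ_max/λ_min) = √((10201/100) / (163216/65723449)) = 202.6750


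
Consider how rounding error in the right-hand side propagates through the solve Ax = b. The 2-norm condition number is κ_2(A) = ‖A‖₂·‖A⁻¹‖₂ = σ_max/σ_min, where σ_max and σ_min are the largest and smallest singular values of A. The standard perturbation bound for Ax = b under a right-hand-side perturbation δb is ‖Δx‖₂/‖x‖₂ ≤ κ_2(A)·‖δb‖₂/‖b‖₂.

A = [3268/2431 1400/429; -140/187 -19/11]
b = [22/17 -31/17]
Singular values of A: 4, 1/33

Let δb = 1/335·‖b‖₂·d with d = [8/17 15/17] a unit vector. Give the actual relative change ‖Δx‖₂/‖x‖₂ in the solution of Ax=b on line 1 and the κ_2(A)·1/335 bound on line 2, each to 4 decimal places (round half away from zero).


σ_max = 4, σ_min = 1/33
κ_2(A) = 4 / (1/33) = 132.0000
κ_2(A)·‖δb‖/‖b‖ = 0.3940
solve Ax = b  →  x = [30.6538 -12.2308]
‖b‖₂ = 2.2361 and ‖x‖₂ = 33.0038
δb = ε·‖b‖·d = [0.0031 0.0059]; solving A·Δx = δb gives ‖Δx‖ = 0.2203
realised ‖Δx‖/‖x‖ = 0.0067
tightness: 0.0067 against a bound of 0.3940 (unrounded ratio ≈ 0.0169)

0.0067
0.3940


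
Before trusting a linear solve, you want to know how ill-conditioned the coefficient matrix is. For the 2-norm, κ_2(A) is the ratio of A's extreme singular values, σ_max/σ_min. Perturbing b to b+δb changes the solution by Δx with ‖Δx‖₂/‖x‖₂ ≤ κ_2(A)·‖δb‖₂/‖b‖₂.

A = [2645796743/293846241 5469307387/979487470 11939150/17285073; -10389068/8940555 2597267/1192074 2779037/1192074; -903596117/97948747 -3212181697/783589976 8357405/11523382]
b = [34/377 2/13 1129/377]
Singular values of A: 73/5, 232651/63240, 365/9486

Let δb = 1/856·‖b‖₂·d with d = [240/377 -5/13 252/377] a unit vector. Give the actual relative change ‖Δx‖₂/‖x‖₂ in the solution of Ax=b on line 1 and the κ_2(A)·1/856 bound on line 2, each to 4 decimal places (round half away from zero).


0.0018
0.4433

largest singular value 73/5, smallest 365/9486
κ_2(A) = (73/5) / (365/9486) = 379.4400
κ_2(A)·‖δb‖/‖b‖ = 0.4433
solve Ax = b  →  x = [16.6557 -31.5204 37.8268]
‖b‖ = 3.0000, ‖x‖ = 51.9790
with δb = [0.0022 -0.0013 0.0023], A·Δx = δb → ‖Δx‖ = 0.0911
relative error = 0.0018
so the bound overstates the realised error by a factor of ≈ 252.9643 (computed from the unrounded values)


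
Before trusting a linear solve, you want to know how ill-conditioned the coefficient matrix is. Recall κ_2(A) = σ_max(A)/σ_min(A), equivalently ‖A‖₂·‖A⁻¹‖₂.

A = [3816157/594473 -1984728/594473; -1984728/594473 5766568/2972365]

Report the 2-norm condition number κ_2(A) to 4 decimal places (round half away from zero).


M = AᵀA = [64021451497/1222830961 -170640959256/6114154805; -170640959256/6114154805 455819852416/30570774025]. tr(M)=7115419169/105781225, det(M)=180848704/105781225
λ_max, λ_min = (7115419169/105781225 ± √50552668360777520961/11189667562500625)/2 = 1681/25, 107584/4231249
σ_max=√(1681/25)=(41/5), σ_min=√(107584/4231249)=(328/2057) → κ = 51.4250

51.4250


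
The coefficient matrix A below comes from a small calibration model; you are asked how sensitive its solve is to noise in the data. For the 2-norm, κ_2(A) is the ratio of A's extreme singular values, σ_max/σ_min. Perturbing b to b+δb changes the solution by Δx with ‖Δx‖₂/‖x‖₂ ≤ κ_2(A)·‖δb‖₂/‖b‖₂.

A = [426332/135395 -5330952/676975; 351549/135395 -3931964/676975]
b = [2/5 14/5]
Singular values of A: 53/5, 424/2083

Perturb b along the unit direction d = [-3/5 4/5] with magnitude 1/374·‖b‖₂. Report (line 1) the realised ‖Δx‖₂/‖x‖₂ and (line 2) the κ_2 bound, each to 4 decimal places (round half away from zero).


from the listed singular values, σ₁ = 53/5, σ_n = 424/2083
condition number: (53/5) ÷ (424/2083) = 52.0750
κ_2(A)·‖δb‖/‖b‖ = 0.1392
solve Ax = b  →  x = [9.1422 3.6049]
2-norm of b is 2.8284; of x, 9.8273
re-solving with b+δb shifts x by Δx of norm 0.0372
relative error = 0.0038
tightness: 0.0038 against a bound of 0.1392 (unrounded ratio ≈ 0.0272)

0.0038
0.1392


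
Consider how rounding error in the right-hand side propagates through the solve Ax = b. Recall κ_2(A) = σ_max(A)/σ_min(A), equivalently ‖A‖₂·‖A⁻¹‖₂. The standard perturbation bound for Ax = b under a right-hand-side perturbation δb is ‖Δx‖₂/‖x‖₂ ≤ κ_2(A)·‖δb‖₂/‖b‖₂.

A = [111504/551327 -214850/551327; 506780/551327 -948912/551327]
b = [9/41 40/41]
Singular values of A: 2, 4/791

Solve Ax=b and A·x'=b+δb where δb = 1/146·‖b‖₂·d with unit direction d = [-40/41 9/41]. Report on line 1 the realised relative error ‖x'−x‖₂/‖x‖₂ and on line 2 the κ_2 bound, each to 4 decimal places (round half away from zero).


2.7089
2.7089

largest singular value 2, smallest 4/791
κ = σ_max/σ_min = 2/(4/791) = 395.5000
κ_2(A)·‖δb‖/‖b‖ = 2.7089
solve Ax = b  →  x = [0.2353 -0.4412]
‖b‖ = 1.0000, ‖x‖ = 0.5000
Δx = A⁻¹·δb where δb = 1/146·1.0000·d; ‖Δx‖ = 1.3545
dividing the unrounded norms, ‖Δx‖/‖x‖ = 2.7089
realised/bound = 1 exactly: the bound is attained for this b and d


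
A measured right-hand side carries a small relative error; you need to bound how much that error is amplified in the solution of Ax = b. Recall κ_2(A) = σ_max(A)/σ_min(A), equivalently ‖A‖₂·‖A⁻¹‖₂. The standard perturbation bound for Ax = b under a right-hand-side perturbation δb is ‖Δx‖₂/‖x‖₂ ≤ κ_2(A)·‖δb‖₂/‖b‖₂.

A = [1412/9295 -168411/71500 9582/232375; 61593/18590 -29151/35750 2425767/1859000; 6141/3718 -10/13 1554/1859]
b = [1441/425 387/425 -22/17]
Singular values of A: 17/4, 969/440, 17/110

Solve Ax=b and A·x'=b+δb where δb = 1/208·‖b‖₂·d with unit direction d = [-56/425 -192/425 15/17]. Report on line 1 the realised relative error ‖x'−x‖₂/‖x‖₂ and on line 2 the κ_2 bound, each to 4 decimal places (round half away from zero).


σ_max = 17/4, σ_min = 17/110
κ_2(A) = (17/4) / (17/110) = 27.5000
perturbation bound = 27.5000·1/208 = 0.1322
solve Ax = b  →  x = [4.6942 -1.3479 -12.0637]
2-norm of b is 3.7417; of x, 13.0148
re-solving with b+δb shifts x by Δx of norm 0.1164
realised ‖Δx‖/‖x‖ = 0.0089
so the bound overstates the realised error by a factor of ≈ 14.7830 (computed from the unrounded values)

0.0089
0.1322


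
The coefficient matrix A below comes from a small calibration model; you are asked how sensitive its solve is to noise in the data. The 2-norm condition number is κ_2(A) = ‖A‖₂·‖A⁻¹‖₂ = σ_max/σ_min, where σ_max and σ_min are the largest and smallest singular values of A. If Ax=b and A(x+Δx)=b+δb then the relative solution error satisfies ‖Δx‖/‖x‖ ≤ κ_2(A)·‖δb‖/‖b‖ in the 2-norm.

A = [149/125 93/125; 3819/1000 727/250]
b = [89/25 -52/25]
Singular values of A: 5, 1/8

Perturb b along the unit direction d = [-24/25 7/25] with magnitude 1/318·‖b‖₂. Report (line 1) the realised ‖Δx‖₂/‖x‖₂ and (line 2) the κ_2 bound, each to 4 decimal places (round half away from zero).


0.0032
0.1258

largest singular value 5, smallest 1/8
condition number: 5 ÷ (1/8) = 40.0000
perturbation bound = 40.0000·1/318 = 0.1258
solve Ax = b  →  x = [19.0400 -25.7200]
2-norm of b is 4.1231; of x, 32.0006
with δb = [-0.0124 0.0036], A·Δx = δb → ‖Δx‖ = 0.1037
dividing the unrounded norms, ‖Δx‖/‖x‖ = 0.0032
tightness: 0.0032 against a bound of 0.1258 (unrounded ratio ≈ 0.0258)


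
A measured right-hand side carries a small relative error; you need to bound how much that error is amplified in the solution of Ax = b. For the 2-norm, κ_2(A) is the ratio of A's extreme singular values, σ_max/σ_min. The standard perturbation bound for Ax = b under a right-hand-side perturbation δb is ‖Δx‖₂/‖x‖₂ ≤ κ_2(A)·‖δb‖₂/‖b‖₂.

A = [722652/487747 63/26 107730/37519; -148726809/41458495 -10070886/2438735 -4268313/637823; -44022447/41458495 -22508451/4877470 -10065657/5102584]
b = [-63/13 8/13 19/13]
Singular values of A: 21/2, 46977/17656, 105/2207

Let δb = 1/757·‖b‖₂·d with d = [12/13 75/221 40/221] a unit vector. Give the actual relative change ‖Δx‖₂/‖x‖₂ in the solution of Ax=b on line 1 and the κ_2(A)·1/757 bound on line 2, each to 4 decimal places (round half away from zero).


σ_max = 21/2, σ_min = 105/2207
κ_2(A) = (21/2) / (105/2207) = 220.7000
perturbation bound = 220.7000·1/757 = 0.2915
solve Ax = b  →  x = [74.1834 -0.4721 -39.5680]
‖b‖₂ = 5.0990 and ‖x‖₂ = 84.0775
δb = ε·‖b‖·d = [0.0062 0.0023 0.0012]; solving A·Δx = δb gives ‖Δx‖ = 0.1416
relative error = 0.0017
tightness: 0.0017 against a bound of 0.2915 (unrounded ratio ≈ 0.0058)

0.0017
0.2915


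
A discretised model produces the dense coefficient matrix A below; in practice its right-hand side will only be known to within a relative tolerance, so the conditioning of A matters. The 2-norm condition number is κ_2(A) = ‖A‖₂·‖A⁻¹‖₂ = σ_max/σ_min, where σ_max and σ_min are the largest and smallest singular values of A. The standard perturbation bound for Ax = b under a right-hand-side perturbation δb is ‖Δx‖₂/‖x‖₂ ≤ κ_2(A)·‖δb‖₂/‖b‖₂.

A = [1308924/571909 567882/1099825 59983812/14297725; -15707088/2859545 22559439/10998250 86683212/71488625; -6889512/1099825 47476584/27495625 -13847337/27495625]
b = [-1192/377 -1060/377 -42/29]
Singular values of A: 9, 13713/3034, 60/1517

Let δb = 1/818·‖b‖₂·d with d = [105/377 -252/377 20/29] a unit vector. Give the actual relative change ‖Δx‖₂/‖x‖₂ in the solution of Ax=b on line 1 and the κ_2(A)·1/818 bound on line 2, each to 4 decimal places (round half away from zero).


from the listed singular values, σ₁ = 9, σ_n = 60/1517
κ = σ_max/σ_min = 9/(60/1517) = 227.5500
bound on ‖Δx‖/‖x‖: κ·ε = 227.5500·1/818 = 0.2782
solve Ax = b  →  x = [0.2133 -0.3075 -0.8322]
2-norm of b is 4.4721; of x, 0.9125
Δx = A⁻¹·δb where δb = 1/818·4.4721·d; ‖Δx‖ = 0.1382
relative error = 0.1515
realised/bound (from unrounded values) ≈ 0.5446

0.1515
0.2782


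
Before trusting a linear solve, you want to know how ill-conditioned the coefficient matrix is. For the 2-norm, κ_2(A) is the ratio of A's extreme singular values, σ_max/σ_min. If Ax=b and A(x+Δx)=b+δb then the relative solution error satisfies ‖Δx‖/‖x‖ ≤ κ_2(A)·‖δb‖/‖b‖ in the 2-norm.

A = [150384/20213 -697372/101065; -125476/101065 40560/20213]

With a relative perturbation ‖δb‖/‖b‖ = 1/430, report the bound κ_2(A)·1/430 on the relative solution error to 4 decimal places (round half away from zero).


AᵀA = [345703696/6076225 -65415168/1215245; -65415168/1215245 313774864/6076225]; tr = 156832/1445, det = 7311616/180625
char-poly roots: 2704/25 and 2704/7225
κ_2(A) = √(λ_max/λ_min) = √((2704/25) / (2704/7225)) = 17.0000
perturbation bound = 17.0000·1/430 = 0.0395

0.0395


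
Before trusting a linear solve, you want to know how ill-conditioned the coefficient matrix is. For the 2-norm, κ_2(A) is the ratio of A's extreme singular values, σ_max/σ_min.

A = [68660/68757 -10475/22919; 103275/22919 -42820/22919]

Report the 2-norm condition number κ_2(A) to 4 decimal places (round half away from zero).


129.0000

form AᵀA = [4608325/216333 -640000/72111; -640000/72111 88925/24037] with trace 416050/16641 and determinant 625/16641
λ_max, λ_min = (416050/16641 ± √173056000000/276922881)/2 = 25, 25/16641
so κ_2 = √(25 / (25/16641)) = 129.0000


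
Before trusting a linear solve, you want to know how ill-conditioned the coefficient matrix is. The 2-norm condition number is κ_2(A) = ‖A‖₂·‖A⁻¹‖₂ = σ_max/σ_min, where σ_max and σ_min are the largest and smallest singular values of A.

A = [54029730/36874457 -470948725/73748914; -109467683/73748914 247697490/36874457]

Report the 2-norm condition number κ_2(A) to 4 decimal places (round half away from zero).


248.1040

M = AᵀA = [28133199187729/6467184680356 -31248574774560/1616796170089; -31248574774560/1616796170089 555539700105025/6467184680356]. tr(M)=173608833817/1923612338, det(M)=2036265625/15388898704
solving λ² − 173608833817/1923612338·λ + 2036265625/15388898704 = 0 gives λ = 361/4, 5640625/3847224676
κ_2(A) = √(λ_max/λ_min) = √((361/4) / (5640625/3847224676)) = 248.1040


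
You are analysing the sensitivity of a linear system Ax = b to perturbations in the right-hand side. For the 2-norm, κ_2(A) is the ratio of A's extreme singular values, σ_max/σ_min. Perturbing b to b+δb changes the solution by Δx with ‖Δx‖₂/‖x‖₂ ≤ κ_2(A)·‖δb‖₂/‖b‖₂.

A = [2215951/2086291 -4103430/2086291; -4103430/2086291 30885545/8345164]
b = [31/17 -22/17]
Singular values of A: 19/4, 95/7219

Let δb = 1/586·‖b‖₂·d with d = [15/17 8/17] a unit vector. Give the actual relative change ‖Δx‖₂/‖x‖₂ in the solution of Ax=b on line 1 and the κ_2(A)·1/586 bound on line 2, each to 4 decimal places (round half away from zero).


largest singular value 19/4, smallest 95/7219
condition number: (19/4) ÷ (95/7219) = 360.9500
bound on ‖Δx‖/‖x‖: κ·ε = 360.9500·1/586 = 0.6160
solve Ax = b  →  x = [67.2477 35.3882]
‖b‖ = 2.2361, ‖x‖ = 75.9906
with δb = [0.0034 0.0018], A·Δx = δb → ‖Δx‖ = 0.2900
dividing the unrounded norms, ‖Δx‖/‖x‖ = 0.0038
tightness: 0.0038 against a bound of 0.6160 (unrounded ratio ≈ 0.0062)

0.0038
0.6160


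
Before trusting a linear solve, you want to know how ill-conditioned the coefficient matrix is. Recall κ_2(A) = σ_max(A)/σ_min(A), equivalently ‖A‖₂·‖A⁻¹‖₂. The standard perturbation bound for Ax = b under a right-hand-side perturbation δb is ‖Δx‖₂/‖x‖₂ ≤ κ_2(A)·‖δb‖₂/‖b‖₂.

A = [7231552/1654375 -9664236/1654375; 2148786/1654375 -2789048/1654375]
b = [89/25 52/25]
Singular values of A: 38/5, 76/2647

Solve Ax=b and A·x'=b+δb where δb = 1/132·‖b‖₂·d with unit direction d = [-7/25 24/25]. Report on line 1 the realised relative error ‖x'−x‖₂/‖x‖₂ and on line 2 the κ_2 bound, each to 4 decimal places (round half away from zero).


σ_max = 38/5, σ_min = 76/2647
κ = σ_max/σ_min = (38/5)/(76/2647) = 264.7000
κ_2(A)·‖δb‖/‖b‖ = 2.0053
solve Ax = b  →  x = [28.1789 20.4763]
2-norm of b is 4.1231; of x, 34.8329
Δx = A⁻¹·δb where δb = 1/132·4.1231·d; ‖Δx‖ = 1.0879
relative error = 0.0312
so the bound overstates the realised error by a factor of ≈ 64.2065 (computed from the unrounded values)

0.0312
2.0053


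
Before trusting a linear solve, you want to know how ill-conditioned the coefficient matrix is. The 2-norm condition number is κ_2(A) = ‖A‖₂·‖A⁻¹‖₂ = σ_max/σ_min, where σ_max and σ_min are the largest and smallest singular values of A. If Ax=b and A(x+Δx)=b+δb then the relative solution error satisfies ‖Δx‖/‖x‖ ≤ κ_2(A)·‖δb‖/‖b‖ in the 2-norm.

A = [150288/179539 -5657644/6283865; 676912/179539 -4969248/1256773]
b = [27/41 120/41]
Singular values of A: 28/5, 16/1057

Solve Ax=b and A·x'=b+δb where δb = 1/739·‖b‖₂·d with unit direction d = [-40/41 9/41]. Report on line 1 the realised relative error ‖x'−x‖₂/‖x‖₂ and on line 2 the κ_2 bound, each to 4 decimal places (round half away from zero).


σ_max = 28/5, σ_min = 16/1057
condition number: (28/5) ÷ (16/1057) = 369.9500
perturbation bound = 369.9500·1/739 = 0.5006
solve Ax = b  →  x = [0.3695 -0.3879]
‖b‖₂ = 3.0000 and ‖x‖₂ = 0.5357
Δx = A⁻¹·δb where δb = 1/739·3.0000·d; ‖Δx‖ = 0.2682
dividing the unrounded norms, ‖Δx‖/‖x‖ = 0.5006
tightness: 0.5006 against a bound of 0.5006; the bound is attained (ratio 1)

0.5006
0.5006


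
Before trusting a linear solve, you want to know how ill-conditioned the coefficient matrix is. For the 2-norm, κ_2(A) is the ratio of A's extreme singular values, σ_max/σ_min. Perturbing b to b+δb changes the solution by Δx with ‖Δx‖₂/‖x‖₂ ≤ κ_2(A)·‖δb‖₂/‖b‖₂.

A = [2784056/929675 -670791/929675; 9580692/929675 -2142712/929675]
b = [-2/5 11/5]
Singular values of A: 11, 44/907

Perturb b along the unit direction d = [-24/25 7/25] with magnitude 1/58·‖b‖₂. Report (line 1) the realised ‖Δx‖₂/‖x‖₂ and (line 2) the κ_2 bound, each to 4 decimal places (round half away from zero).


largest singular value 11, smallest 44/907
κ = σ_max/σ_min = 11/(44/907) = 226.7500
perturbation bound = 226.7500·1/58 = 3.9095
solve Ax = b  →  x = [4.7023 20.0710]
2-norm of b is 2.2361; of x, 20.6144
re-solving with b+δb shifts x by Δx of norm 0.7947
realised ‖Δx‖/‖x‖ = 0.0386
so the bound overstates the realised error by a factor of ≈ 101.4096 (computed from the unrounded values)

0.0386
3.9095


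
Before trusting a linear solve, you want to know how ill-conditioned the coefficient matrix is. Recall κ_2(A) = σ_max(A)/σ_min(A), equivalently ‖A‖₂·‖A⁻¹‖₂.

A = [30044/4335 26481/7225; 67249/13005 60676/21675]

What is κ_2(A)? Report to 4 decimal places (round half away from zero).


214.2000

M = AᵀA = [505848217/6765201 449630272/11275335; 449630272/11275335 399710689/18792225]. tr(M)=56206234/585225, det(M)=117649/585225
λ_max, λ_min = (56206234/585225 ± √3158865335918656/342488300625)/2 = 2401/25, 49/23409
so κ_2 = √((2401/25) / (49/23409)) = 214.2000


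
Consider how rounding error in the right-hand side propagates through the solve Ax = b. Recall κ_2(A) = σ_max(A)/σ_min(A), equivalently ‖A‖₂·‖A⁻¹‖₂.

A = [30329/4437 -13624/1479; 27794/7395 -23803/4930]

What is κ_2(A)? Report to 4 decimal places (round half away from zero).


104.4000

form AᵀA = [103628941/1703025 -46045571/567675; -46045571/567675 81870529/756900] with trace 46054021/272484 and determinant 714025/272484
λ_max, λ_min = (46054021/272484 ± √2120194608716041/74247530256)/2 = 169, 4225/272484
σ_max=√169=13, σ_min=√(4225/272484)=(65/522) → κ = 104.4000


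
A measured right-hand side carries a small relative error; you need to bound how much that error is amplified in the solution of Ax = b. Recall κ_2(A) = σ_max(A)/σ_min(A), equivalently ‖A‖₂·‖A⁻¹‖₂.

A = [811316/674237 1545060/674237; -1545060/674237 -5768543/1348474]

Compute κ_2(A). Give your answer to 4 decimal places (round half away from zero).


M = AᵀA = [10537868704/1572994921 19757454750/1572994921; 19757454750/1572994921 148183148641/6291979684]. tr(M)=658597313/21771556, det(M)=58564/5442889
λ_max, λ_min = (658597313/21771556 ± √433730020220330625/474000650661136)/2 = 121/4, 1936/5442889
κ = σ_max/σ_min = (11/2)/(44/2333) = 291.6250

291.6250


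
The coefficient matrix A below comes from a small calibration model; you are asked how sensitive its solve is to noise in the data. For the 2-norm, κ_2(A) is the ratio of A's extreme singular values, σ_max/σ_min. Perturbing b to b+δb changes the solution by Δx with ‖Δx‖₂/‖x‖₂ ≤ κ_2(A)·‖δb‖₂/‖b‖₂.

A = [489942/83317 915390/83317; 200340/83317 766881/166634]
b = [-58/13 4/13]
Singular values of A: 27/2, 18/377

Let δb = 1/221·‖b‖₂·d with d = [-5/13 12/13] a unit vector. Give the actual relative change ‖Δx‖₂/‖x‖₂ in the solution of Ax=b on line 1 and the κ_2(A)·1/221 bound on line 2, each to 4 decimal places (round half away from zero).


σ_max = 27/2, σ_min = 18/377
condition number: (27/2) ÷ (18/377) = 282.7500
worst-case relative error ≤ 282.7500 × 1/221 = 1.2794
solve Ax = b  →  x = [-37.1002 19.4510]
2-norm of b is 4.4721; of x, 41.8899
with δb = [-0.0078 0.0187], A·Δx = δb → ‖Δx‖ = 0.4238
relative error = 0.0101
tightness: 0.0101 against a bound of 1.2794 (unrounded ratio ≈ 0.0079)

0.0101
1.2794


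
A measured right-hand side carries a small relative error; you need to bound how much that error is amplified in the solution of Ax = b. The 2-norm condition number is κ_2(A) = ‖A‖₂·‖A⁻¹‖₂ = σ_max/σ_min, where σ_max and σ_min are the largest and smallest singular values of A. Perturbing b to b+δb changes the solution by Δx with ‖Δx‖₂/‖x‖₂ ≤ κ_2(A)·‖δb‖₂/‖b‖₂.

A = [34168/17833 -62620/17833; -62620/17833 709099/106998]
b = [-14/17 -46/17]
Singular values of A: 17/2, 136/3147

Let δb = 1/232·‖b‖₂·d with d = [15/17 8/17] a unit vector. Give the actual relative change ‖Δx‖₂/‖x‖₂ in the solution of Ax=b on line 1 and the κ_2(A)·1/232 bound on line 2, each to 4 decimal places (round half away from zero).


0.0061
0.8478

σ_max = 17/2, σ_min = 136/3147
condition number: (17/2) ÷ (136/3147) = 196.6875
worst-case relative error ≤ 196.6875 × 1/232 = 0.8478
solve Ax = b  →  x = [-40.7240 -21.9862]
‖b‖ = 2.8284, ‖x‖ = 46.2800
Δx = A⁻¹·δb where δb = 1/232·2.8284·d; ‖Δx‖ = 0.2821
dividing the unrounded norms, ‖Δx‖/‖x‖ = 0.0061
so the bound overstates the realised error by a factor of ≈ 139.0809 (computed from the unrounded values)


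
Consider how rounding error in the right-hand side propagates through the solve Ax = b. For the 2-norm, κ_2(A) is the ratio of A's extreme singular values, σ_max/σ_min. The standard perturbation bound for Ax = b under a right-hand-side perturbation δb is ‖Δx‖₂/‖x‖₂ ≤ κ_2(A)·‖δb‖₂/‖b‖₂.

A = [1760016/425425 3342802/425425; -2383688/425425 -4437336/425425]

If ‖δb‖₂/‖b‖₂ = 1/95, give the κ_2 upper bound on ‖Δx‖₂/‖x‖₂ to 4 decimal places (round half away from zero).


2.6342

M = AᵀA = [351184992064/7239457225 26336975328/289578289; 26336975328/289578289 1234571039524/7239457225]. tr(M)=5487045092/25050025, det(M)=479785216/626250625
solving λ² − 5487045092/25050025·λ + 479785216/626250625 = 0 gives λ = 5476/25, 87616/25050025
κ = σ_max/σ_min = (74/5)/(296/5005) = 250.2500
bound on ‖Δx‖/‖x‖: κ·ε = 250.2500·1/95 = 2.6342


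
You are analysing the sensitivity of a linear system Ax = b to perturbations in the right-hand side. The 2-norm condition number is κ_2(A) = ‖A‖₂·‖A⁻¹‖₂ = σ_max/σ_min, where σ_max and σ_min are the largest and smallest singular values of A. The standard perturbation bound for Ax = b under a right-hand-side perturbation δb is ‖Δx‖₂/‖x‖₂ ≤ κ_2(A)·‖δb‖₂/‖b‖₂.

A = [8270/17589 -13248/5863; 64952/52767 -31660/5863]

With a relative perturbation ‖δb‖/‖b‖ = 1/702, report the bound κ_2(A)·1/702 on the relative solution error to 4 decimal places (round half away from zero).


0.2115

M = AᵀA = [28605316/16475481 -14112800/1830609; -14112800/1830609 6969616/203401]. tr(M)=352852/9801, det(M)=64/1089
solving λ² − 352852/9801·λ + 64/1089 = 0 gives λ = 36, 16/9801
so κ_2 = √(36 / (16/9801)) = 148.5000
worst-case relative error ≤ 148.5000 × 1/702 = 0.2115


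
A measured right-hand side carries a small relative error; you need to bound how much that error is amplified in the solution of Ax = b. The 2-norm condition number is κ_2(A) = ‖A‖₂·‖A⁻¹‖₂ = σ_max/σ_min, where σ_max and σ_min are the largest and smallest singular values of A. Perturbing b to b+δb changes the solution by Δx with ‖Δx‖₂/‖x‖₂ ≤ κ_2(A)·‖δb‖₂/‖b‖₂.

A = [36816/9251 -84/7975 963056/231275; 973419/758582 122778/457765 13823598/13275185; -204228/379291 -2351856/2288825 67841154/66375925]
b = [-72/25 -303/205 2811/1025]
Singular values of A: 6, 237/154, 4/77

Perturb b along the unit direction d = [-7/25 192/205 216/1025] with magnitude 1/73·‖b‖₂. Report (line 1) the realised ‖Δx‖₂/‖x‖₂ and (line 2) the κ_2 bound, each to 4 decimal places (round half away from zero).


0.5559
1.5822

from the listed singular values, σ₁ = 6, σ_n = 4/77
κ = σ_max/σ_min = 6/(4/77) = 115.5000
κ_2(A)·‖δb‖/‖b‖ = 1.5822
solve Ax = b  →  x = [-1.3670 -1.3444 0.6115]
‖b‖₂ = 4.2426 and ‖x‖₂ = 2.0125
re-solving with b+δb shifts x by Δx of norm 1.1188
relative error = 0.5559
so the bound overstates the realised error by a factor of ≈ 2.8461 (computed from the unrounded values)


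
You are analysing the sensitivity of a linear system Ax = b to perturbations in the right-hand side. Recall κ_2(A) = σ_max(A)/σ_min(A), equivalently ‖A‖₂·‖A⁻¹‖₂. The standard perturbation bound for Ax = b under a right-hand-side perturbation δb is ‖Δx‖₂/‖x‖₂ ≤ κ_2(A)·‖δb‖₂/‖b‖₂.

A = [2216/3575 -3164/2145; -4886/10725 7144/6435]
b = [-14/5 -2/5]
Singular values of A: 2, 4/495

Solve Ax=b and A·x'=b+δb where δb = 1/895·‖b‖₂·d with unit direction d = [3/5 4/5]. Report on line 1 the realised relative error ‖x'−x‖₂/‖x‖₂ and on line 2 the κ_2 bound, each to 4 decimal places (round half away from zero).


0.0016
0.2765

σ_max = 2, σ_min = 4/495
κ = σ_max/σ_min = 2/(4/495) = 247.5000
worst-case relative error ≤ 247.5000 × 1/895 = 0.2765
solve Ax = b  →  x = [-228.8462 -94.2692]
‖b‖ = 2.8284, ‖x‖ = 247.5020
Δx = A⁻¹·δb where δb = 1/895·2.8284·d; ‖Δx‖ = 0.3911
relative error = 0.0016
tightness: 0.0016 against a bound of 0.2765 (unrounded ratio ≈ 0.0057)


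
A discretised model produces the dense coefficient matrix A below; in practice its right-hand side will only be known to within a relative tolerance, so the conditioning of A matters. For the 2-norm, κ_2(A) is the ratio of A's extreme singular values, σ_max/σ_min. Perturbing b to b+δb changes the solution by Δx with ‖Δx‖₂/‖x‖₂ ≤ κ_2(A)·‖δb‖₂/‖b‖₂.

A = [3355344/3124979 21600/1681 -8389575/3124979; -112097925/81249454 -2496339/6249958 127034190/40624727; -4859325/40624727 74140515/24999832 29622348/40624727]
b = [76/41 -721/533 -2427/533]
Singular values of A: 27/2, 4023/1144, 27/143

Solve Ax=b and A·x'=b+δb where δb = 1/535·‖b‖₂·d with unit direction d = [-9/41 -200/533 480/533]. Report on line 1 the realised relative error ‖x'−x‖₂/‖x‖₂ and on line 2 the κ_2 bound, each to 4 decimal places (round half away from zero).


0.0024
0.1336

from the listed singular values, σ₁ = 27/2, σ_n = 27/143
κ = σ_max/σ_min = (27/2)/(27/143) = 71.5000
perturbation bound = 71.5000·1/535 = 0.1336
solve Ax = b  →  x = [-19.2292 -0.1150 -8.9314]
‖b‖₂ = 5.0990 and ‖x‖₂ = 21.2025
Δx = A⁻¹·δb where δb = 1/535·5.0990·d; ‖Δx‖ = 0.0505
relative error = 0.0024
realised/bound (from unrounded values) ≈ 0.0178


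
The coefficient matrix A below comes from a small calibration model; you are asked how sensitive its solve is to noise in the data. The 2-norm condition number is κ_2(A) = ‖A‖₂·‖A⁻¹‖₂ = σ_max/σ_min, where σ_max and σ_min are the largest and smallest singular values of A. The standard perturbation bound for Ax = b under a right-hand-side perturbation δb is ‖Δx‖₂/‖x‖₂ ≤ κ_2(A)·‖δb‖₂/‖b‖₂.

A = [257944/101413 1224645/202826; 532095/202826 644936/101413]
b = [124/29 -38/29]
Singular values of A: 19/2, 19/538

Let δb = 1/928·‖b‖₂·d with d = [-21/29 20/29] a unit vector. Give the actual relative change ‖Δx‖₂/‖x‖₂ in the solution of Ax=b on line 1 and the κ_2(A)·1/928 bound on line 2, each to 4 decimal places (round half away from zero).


from the listed singular values, σ₁ = 19/2, σ_n = 19/538
κ = σ_max/σ_min = (19/2)/(19/538) = 269.0000
perturbation bound = 269.0000·1/928 = 0.2899
solve Ax = b  →  x = [104.6316 -43.3684]
‖b‖ = 4.4721, ‖x‖ = 113.2634
δb = ε·‖b‖·d = [-0.0035 0.0033]; solving A·Δx = δb gives ‖Δx‖ = 0.1365
realised ‖Δx‖/‖x‖ = 0.0012
so the bound overstates the realised error by a factor of ≈ 240.6013 (computed from the unrounded values)

0.0012
0.2899


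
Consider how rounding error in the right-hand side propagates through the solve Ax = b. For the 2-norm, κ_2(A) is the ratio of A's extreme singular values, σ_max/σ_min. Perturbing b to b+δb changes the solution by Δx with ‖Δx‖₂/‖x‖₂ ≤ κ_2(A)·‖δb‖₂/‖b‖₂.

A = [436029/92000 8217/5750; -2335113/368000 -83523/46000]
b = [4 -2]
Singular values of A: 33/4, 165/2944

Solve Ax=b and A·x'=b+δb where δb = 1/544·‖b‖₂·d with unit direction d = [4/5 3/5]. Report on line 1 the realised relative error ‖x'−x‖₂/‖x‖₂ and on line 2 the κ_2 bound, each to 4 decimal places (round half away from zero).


0.0041
0.2706

largest singular value 33/4, smallest 165/2944
κ_2(A) = (33/4) / (165/2944) = 147.2000
κ_2(A)·‖δb‖/‖b‖ = 0.2706
solve Ax = b  →  x = [-9.5263 34.3932]
‖b‖₂ = 4.4721 and ‖x‖₂ = 35.6881
re-solving with b+δb shifts x by Δx of norm 0.1467
relative error = 0.0041
tightness: 0.0041 against a bound of 0.2706 (unrounded ratio ≈ 0.0152)


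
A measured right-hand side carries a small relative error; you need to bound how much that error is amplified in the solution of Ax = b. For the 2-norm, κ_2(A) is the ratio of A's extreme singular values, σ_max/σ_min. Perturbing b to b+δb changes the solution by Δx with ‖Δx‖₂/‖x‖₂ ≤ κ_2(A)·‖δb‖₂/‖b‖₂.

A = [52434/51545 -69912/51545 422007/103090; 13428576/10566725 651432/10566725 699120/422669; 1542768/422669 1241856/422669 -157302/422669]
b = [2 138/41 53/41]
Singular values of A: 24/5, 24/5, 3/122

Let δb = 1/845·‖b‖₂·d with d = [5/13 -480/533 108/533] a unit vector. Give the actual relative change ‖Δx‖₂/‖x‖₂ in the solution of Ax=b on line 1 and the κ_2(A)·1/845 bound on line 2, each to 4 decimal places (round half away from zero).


from the listed singular values, σ₁ = 24/5, σ_n = 3/122
κ_2(A) = (24/5) / (3/122) = 195.2000
bound on ‖Δx‖/‖x‖: κ·ε = 195.2000·1/845 = 0.2310
solve Ax = b  →  x = [45.5237 -60.0038 -30.7051]
‖b‖ = 4.1231, ‖x‖ = 81.3368
Δx = A⁻¹·δb where δb = 1/845·4.1231·d; ‖Δx‖ = 0.1984
realised ‖Δx‖/‖x‖ = 0.0024
tightness: 0.0024 against a bound of 0.2310 (unrounded ratio ≈ 0.0106)

0.0024
0.2310


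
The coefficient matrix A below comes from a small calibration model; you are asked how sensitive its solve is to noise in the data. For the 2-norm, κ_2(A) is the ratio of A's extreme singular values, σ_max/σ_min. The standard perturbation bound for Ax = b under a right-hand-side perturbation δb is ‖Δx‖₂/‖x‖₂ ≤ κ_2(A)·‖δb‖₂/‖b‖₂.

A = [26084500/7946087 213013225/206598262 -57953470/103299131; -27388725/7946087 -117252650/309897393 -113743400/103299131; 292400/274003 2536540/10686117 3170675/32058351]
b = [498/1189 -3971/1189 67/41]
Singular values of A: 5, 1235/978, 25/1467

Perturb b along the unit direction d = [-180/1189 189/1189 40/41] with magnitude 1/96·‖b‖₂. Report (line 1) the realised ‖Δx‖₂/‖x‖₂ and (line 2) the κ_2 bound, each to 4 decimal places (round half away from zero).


0.0390
3.0563

σ_max = 5, σ_min = 25/1467
κ_2(A) = 5 / (25/1467) = 293.4000
κ_2(A)·‖δb‖/‖b‖ = 3.0563
solve Ax = b  →  x = [-12.2956 52.3574 23.5314]
‖b‖ = 3.7417, ‖x‖ = 58.7044
δb = ε·‖b‖·d = [-0.0059 0.0062 0.0380]; solving A·Δx = δb gives ‖Δx‖ = 2.2871
dividing the unrounded norms, ‖Δx‖/‖x‖ = 0.0390
realised/bound (from unrounded values) ≈ 0.0127


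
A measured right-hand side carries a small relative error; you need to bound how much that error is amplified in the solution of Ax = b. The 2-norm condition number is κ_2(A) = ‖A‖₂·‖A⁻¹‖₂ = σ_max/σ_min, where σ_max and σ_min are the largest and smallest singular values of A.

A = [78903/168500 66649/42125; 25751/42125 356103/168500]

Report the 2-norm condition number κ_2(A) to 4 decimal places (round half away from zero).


337.0000

M = AᵀA = [673420297/1135690000 144288144/70980625; 144288144/70980625 7915310953/1135690000]. tr(M)=6870985/908552, det(M)=14641/29073664
solving λ² − 6870985/908552·λ + 14641/29073664 = 0 gives λ = 121/16, 121/1817104
so κ_2 = √((121/16) / (121/1817104)) = 337.0000


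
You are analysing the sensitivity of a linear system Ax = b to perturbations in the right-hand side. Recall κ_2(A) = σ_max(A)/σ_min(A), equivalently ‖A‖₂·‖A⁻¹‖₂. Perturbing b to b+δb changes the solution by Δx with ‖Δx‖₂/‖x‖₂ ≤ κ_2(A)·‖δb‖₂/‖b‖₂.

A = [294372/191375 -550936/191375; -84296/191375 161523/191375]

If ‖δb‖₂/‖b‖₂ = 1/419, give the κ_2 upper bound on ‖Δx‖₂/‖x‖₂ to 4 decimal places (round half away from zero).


M = AᵀA = [150017104/58599025 -11250936/2343961; -11250936/2343961 527392249/58599025]. tr(M)=677409353/58599025, det(M)=1336336/1464975625
eigenvalues of AᵀA: λ = (tr ± √(tr²−4·det))/2 = 289/25, 4624/58599025
κ = σ_max/σ_min = (17/5)/(68/7655) = 382.7500
κ_2(A)·‖δb‖/‖b‖ = 0.9135

0.9135


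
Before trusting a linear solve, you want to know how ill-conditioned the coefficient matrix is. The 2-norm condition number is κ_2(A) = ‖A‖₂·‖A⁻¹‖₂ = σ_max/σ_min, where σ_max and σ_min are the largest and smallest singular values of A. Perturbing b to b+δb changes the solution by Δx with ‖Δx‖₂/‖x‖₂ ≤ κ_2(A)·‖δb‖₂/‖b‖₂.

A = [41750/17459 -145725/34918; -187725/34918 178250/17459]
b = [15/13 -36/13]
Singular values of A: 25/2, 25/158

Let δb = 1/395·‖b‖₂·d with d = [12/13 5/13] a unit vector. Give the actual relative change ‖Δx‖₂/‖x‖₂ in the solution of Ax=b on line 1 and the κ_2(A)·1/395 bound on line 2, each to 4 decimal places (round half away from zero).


0.2000
0.2000

from the listed singular values, σ₁ = 25/2, σ_n = 25/158
condition number: (25/2) ÷ (25/158) = 79.0000
perturbation bound = 79.0000·1/395 = 0.2000
solve Ax = b  →  x = [0.1129 -0.2118]
‖b‖ = 3.0000, ‖x‖ = 0.2400
re-solving with b+δb shifts x by Δx of norm 0.0480
dividing the unrounded norms, ‖Δx‖/‖x‖ = 0.2000
so the bound is sharp here: realised error equals the bound


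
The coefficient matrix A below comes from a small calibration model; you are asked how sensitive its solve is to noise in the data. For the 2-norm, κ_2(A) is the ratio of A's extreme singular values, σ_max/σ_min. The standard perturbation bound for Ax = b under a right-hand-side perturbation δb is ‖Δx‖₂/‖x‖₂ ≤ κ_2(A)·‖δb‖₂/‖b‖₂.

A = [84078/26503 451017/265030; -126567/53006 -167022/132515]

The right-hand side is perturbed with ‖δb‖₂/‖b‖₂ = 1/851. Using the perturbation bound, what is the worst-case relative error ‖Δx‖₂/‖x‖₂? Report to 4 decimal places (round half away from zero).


M = AᵀA = [2605626225/165272708 347412240/41318177; 347412240/41318177 741180537/165272708]. tr(M)=98435493/4860962, det(M)=164025/38887696
char-poly roots: 81/4 and 2025/9721924
κ_2(A) = √(λ_max/λ_min) = √((81/4) / (2025/9721924)) = 311.8000
perturbation bound = 311.8000·1/851 = 0.3664

0.3664


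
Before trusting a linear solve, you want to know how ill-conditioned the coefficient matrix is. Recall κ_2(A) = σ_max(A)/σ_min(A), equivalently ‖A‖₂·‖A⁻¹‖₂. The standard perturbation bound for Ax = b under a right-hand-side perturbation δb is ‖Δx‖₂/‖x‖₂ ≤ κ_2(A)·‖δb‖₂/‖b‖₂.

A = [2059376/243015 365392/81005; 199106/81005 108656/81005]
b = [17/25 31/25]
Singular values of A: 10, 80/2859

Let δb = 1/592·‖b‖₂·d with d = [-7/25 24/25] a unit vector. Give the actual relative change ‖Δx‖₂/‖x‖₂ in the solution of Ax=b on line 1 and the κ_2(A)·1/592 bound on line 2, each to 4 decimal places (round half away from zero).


0.0024
0.6037

σ_max = 10, σ_min = 80/2859
κ = σ_max/σ_min = 10/(80/2859) = 357.3750
bound on ‖Δx‖/‖x‖: κ·ε = 357.3750·1/592 = 0.6037
solve Ax = b  →  x = [-16.7294 31.5801]
2-norm of b is 1.4142; of x, 35.7376
with δb = [-0.0007 0.0023], A·Δx = δb → ‖Δx‖ = 0.0854
relative error = 0.0024
tightness: 0.0024 against a bound of 0.6037 (unrounded ratio ≈ 0.0040)


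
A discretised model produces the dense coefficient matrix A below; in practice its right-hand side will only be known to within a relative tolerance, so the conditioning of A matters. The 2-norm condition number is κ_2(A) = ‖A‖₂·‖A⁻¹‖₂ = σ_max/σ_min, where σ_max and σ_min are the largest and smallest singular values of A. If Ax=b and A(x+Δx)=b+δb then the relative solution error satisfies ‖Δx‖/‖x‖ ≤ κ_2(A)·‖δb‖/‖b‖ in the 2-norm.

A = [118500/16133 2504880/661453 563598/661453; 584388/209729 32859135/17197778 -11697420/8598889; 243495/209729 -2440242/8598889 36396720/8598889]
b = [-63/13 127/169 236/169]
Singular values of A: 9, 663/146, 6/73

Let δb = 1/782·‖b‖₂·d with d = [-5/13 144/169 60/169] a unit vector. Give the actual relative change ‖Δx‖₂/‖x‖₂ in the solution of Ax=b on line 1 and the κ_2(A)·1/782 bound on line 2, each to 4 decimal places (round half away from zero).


0.0022
0.1400

σ_max = 9, σ_min = 6/73
condition number: 9 ÷ (6/73) = 109.5000
perturbation bound = 109.5000·1/782 = 0.1400
solve Ax = b  →  x = [-17.5686 31.1680 7.2385]
‖b‖₂ = 5.0990 and ‖x‖₂ = 36.5034
Δx = A⁻¹·δb where δb = 1/782·5.0990·d; ‖Δx‖ = 0.0793
relative error = 0.0022
tightness: 0.0022 against a bound of 0.1400 (unrounded ratio ≈ 0.0155)


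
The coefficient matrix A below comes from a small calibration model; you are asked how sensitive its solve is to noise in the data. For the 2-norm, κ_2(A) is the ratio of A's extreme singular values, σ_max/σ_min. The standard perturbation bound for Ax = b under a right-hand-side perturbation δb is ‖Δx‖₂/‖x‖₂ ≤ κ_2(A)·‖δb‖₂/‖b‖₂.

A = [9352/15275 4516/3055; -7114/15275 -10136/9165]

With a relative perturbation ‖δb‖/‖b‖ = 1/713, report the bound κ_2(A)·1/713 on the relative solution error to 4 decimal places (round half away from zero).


0.4944

AᵀA = [5522756/9333025 7952336/5599815; 7952336/5599815 11451472/3359889]; tr = 1988116/497025, det = 64/497025
char-poly roots: 4 and 16/497025
κ_2(A) = √(λ_max/λ_min) = √(4 / (16/497025)) = 352.5000
κ_2(A)·‖δb‖/‖b‖ = 0.4944


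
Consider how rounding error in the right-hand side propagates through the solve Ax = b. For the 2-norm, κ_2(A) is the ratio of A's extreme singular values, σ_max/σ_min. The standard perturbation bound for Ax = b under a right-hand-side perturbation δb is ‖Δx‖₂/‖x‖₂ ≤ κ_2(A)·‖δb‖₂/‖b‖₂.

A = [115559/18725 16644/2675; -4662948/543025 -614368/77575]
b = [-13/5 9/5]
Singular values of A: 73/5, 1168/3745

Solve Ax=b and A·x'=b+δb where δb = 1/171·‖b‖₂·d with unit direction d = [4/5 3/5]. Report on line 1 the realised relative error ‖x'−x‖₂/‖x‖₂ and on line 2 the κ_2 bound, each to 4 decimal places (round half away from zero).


0.0185
0.2738

σ_max = 73/5, σ_min = 1168/3745
condition number: (73/5) ÷ (1168/3745) = 46.8125
κ_2(A)·‖δb‖/‖b‖ = 0.2738
solve Ax = b  →  x = [2.0625 -2.4635]
‖b‖₂ = 3.1623 and ‖x‖₂ = 3.2129
with δb = [0.0148 0.0111], A·Δx = δb → ‖Δx‖ = 0.0593
dividing the unrounded norms, ‖Δx‖/‖x‖ = 0.0185
tightness: 0.0185 against a bound of 0.2738 (unrounded ratio ≈ 0.0674)
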